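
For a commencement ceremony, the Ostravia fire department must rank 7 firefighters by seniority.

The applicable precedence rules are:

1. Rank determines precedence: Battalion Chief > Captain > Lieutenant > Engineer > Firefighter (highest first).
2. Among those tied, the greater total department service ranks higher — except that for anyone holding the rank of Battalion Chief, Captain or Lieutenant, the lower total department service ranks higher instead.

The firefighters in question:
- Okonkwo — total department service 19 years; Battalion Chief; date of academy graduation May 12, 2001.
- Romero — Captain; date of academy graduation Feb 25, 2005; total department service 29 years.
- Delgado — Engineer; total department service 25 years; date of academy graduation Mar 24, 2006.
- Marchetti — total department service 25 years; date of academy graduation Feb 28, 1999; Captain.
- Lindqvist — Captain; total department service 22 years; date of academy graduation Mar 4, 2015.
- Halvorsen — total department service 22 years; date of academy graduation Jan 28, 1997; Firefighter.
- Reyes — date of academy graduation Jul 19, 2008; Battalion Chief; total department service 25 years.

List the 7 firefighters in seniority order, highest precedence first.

Okonkwo, Reyes, Lindqvist, Marchetti, Romero, Delgado, Halvorsen

By rank: Okonkwo and Reyes (Battalion Chief); then Lindqvist, Marchetti and Romero (Captain); then Delgado (Engineer); then Halvorsen (Firefighter).
Among Okonkwo and Reyes, by total department service (lower first) (reversed rule for this group): Okonkwo (19 years) before Reyes (25 years).
Among Lindqvist, Marchetti and Romero, by total department service (lower first) (reversed rule for this group): Lindqvist (22 years) before Marchetti (25 years) before Romero (29 years).
Full order: Okonkwo, Reyes, Lindqvist, Marchetti, Romero, Delgado, Halvorsen.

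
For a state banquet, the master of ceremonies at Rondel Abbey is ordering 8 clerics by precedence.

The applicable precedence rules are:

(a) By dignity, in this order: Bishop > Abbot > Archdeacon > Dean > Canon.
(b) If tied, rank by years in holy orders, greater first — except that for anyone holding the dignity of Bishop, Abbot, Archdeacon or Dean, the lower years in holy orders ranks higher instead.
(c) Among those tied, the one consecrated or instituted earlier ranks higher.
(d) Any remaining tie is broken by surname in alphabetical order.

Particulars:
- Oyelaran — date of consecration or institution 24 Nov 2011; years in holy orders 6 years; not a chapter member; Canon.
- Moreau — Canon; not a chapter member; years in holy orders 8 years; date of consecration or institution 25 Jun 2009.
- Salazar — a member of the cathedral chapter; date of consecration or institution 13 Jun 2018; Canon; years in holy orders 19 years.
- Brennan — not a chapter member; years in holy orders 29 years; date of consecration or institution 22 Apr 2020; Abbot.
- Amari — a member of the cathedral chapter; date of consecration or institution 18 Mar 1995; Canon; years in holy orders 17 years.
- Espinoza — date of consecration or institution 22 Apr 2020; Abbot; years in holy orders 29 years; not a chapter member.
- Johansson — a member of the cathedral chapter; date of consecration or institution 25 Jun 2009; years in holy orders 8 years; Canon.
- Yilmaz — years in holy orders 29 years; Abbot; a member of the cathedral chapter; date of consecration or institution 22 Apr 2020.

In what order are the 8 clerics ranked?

Brennan, Espinoza, Yilmaz, Salazar, Amari, Johansson, Moreau, Oyelaran

By dignity: Brennan, Espinoza and Yilmaz (Abbot); then Salazar, Amari, Johansson, Moreau and Oyelaran (Canon).
Brennan, Espinoza and Yilmaz all have years in holy orders 29 years, so the next rule applies.
Brennan, Espinoza and Yilmaz all have date of consecration or institution 22 Apr 2020, so the next rule applies.
Among Brennan, Espinoza and Yilmaz, alphabetically by surname: Brennan before Espinoza before Yilmaz.
Among Salazar, Amari, Johansson, Moreau and Oyelaran, by years in holy orders (higher first): Salazar (19 years) before Amari (17 years) before Johansson and Moreau (8 years) before Oyelaran (6 years).
Johansson and Moreau both have date of consecration or institution 25 Jun 2009, so the next rule applies.
Among Johansson and Moreau, alphabetically by surname: Johansson before Moreau.
Full order: Brennan, Espinoza, Yilmaz, Salazar, Amari, Johansson, Moreau, Oyelaran.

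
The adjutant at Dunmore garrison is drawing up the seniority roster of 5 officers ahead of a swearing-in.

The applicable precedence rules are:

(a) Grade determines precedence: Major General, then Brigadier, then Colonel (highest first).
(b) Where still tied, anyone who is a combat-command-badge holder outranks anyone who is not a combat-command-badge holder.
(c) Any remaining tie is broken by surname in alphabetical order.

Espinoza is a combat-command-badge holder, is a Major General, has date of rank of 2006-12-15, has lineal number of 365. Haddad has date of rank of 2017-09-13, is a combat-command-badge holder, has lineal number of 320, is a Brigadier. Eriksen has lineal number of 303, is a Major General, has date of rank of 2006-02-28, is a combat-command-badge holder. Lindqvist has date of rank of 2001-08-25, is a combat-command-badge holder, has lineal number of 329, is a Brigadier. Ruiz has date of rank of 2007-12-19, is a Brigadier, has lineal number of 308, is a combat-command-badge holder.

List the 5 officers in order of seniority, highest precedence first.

By grade: Eriksen and Espinoza (Major General); then Haddad, Lindqvist and Ruiz (Brigadier).
Eriksen and Espinoza are each a combat-command-badge holder, so the next rule applies.
Among Eriksen and Espinoza, alphabetically by surname: Eriksen before Espinoza.
Haddad, Lindqvist and Ruiz are each a combat-command-badge holder, so the next rule applies.
Among Haddad, Lindqvist and Ruiz, alphabetically by surname: Haddad before Lindqvist before Ruiz.
Full order: Eriksen, Espinoza, Haddad, Lindqvist, Ruiz.

Eriksen, Espinoza, Haddad, Lindqvist, Ruiz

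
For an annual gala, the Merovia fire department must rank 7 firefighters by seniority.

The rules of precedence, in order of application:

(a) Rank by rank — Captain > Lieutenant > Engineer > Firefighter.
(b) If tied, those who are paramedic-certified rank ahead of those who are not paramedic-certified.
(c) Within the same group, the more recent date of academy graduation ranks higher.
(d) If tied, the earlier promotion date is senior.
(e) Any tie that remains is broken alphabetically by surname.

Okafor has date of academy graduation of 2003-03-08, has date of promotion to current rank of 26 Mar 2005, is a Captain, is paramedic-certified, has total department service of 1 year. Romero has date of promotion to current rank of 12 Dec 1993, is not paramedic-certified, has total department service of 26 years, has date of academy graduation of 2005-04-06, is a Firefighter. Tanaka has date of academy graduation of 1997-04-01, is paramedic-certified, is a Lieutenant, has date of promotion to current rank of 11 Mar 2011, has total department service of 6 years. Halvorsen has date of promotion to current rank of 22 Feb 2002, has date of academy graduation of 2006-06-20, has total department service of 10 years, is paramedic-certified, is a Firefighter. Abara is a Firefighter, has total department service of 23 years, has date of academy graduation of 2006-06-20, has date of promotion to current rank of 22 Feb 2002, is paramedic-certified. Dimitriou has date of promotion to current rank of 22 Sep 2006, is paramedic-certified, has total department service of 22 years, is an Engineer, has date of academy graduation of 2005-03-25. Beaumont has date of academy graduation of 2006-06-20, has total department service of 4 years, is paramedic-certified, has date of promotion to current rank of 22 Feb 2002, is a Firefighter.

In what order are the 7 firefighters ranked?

By rank: Okafor (Captain); then Tanaka (Lieutenant); then Dimitriou (Engineer); then Abara, Beaumont, Halvorsen and Romero (Firefighter).
Among Abara, Beaumont, Halvorsen and Romero, paramedic-certified before not paramedic-certified: Abara, Beaumont and Halvorsen (paramedic-certified) before Romero (not paramedic-certified).
Abara, Beaumont and Halvorsen all have date of academy graduation 2006-06-20, so the next rule applies.
Abara, Beaumont and Halvorsen all have date of promotion to current rank 22 Feb 2002, so the next rule applies.
Among Abara, Beaumont and Halvorsen, alphabetically by surname: Abara before Beaumont before Halvorsen.
Full order: Okafor, Tanaka, Dimitriou, Abara, Beaumont, Halvorsen, Romero.

Okafor, Tanaka, Dimitriou, Abara, Beaumont, Halvorsen, Romero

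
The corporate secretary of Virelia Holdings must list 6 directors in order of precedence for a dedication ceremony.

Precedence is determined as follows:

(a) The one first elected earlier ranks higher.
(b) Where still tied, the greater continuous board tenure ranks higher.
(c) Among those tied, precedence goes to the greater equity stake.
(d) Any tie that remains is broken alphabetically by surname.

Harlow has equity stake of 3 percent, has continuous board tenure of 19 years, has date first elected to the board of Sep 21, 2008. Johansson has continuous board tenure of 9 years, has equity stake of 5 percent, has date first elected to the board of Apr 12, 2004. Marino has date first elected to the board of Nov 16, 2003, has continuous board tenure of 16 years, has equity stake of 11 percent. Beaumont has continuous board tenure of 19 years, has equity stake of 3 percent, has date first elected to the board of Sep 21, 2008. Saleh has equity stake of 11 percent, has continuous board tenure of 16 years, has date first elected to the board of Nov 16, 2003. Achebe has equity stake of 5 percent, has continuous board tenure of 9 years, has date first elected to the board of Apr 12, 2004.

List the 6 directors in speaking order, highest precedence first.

Marino, Saleh, Achebe, Johansson, Beaumont, Harlow

By date first elected to the board (earlier first): Marino and Saleh (both Nov 16, 2003); then Achebe and Johansson (both Apr 12, 2004); then Beaumont and Harlow (both Sep 21, 2008).
Marino and Saleh both have continuous board tenure 16 years, so the next rule applies.
Marino and Saleh both have equity stake 11 percent, so the next rule applies.
Among Marino and Saleh, alphabetically by surname: Marino before Saleh.
Achebe and Johansson both have continuous board tenure 9 years, so the next rule applies.
Achebe and Johansson both have equity stake 5 percent, so the next rule applies.
Among Achebe and Johansson, alphabetically by surname: Achebe before Johansson.
Beaumont and Harlow both have continuous board tenure 19 years, so the next rule applies.
Beaumont and Harlow both have equity stake 3 percent, so the next rule applies.
Among Beaumont and Harlow, alphabetically by surname: Beaumont before Harlow.
Full order: Marino, Saleh, Achebe, Johansson, Beaumont, Harlow.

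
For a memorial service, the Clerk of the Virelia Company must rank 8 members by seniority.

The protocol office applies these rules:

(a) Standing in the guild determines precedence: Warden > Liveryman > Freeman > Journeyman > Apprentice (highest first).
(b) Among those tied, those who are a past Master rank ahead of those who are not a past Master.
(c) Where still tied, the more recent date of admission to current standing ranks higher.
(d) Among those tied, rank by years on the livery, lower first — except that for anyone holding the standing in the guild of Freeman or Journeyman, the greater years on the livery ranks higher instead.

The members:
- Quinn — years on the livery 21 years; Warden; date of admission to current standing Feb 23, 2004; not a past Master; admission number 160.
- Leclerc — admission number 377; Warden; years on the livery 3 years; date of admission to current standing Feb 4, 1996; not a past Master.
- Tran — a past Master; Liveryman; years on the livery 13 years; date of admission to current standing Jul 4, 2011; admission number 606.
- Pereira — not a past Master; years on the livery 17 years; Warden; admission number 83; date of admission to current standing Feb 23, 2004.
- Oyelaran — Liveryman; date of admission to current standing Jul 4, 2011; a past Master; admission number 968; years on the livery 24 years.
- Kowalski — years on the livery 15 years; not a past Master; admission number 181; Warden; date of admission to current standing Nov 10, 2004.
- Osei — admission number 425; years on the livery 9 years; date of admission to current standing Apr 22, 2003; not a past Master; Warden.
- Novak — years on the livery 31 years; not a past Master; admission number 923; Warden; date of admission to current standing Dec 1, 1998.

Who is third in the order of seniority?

Quinn

By standing in the guild: Kowalski, Pereira, Quinn, Osei, Novak and Leclerc (Warden); then Tran and Oyelaran (Liveryman).
Kowalski, Pereira, Quinn, Osei, Novak and Leclerc are each not a past Master, so the next rule applies.
Among Kowalski, Pereira, Quinn, Osei, Novak and Leclerc, by date of admission to current standing (later first): Kowalski (Nov 10, 2004) before Pereira and Quinn (Feb 23, 2004) before Osei (Apr 22, 2003) before Novak (Dec 1, 1998) before Leclerc (Feb 4, 1996).
Among Pereira and Quinn, by years on the livery (lower first): Pereira (17 years) before Quinn (21 years).
Tran and Oyelaran are each a past Master, so the next rule applies.
Tran and Oyelaran both have date of admission to current standing Jul 4, 2011, so the next rule applies.
Among Tran and Oyelaran, by years on the livery (lower first): Tran (13 years) before Oyelaran (24 years).
Order: Kowalski, Pereira, Quinn, Osei, Novak, Leclerc, Tran, Oyelaran.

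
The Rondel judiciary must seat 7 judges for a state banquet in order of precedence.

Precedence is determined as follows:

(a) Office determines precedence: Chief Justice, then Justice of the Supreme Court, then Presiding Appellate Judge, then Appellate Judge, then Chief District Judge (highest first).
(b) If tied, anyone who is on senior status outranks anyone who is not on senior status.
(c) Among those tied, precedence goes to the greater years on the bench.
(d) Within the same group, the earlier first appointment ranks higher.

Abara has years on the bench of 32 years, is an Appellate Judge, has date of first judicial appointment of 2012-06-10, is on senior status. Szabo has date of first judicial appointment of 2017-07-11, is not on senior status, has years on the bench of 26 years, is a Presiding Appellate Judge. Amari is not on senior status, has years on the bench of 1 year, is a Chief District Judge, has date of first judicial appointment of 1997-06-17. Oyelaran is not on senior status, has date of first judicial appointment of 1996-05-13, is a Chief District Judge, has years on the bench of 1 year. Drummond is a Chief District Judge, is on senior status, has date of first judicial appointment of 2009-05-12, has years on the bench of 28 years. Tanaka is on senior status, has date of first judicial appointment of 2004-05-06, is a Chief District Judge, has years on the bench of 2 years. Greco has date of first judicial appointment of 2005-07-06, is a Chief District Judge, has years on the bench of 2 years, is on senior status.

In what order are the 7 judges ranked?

By office: Szabo (Presiding Appellate Judge); then Abara (Appellate Judge); then Drummond, Tanaka, Greco, Oyelaran and Amari (Chief District Judge).
Among Drummond, Tanaka, Greco, Oyelaran and Amari, on senior status before not on senior status: Drummond, Tanaka and Greco (on senior status) before Oyelaran and Amari (not on senior status).
Among Drummond, Tanaka and Greco, by years on the bench (higher first): Drummond (28 years) before Tanaka and Greco (2 years).
Among Tanaka and Greco, by date of first judicial appointment (earlier first): Tanaka (2004-05-06) before Greco (2005-07-06).
Oyelaran and Amari both have years on the bench 1 year, so the next rule applies.
Among Oyelaran and Amari, by date of first judicial appointment (earlier first): Oyelaran (1996-05-13) before Amari (1997-06-17).
Full order: Szabo, Abara, Drummond, Tanaka, Greco, Oyelaran, Amari.

Szabo, Abara, Drummond, Tanaka, Greco, Oyelaran, Amari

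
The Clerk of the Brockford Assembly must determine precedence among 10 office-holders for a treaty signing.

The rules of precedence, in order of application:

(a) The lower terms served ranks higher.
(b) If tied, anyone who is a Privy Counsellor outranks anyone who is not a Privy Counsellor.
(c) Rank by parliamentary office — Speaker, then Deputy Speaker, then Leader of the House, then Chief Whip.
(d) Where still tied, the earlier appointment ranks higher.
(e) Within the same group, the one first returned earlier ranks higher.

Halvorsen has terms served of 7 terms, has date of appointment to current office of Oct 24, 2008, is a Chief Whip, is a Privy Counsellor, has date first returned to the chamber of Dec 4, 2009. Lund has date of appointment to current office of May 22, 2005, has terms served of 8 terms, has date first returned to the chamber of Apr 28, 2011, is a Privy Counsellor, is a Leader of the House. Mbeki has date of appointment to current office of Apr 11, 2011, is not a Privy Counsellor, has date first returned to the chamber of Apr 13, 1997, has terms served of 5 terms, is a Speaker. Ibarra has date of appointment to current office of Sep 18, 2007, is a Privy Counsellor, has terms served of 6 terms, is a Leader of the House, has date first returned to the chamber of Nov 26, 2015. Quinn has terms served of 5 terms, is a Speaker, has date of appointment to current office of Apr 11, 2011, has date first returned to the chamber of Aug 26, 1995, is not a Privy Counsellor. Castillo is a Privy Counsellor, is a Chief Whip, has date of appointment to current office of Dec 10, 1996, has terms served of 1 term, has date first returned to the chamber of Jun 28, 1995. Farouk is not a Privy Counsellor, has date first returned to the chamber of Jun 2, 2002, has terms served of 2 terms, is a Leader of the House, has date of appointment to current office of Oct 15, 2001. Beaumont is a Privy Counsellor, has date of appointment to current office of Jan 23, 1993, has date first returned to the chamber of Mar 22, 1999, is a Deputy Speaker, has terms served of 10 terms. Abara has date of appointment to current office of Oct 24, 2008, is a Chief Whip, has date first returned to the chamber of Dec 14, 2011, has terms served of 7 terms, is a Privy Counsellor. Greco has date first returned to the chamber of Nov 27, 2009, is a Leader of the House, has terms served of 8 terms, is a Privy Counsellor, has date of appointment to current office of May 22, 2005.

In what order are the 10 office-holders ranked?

Castillo, Farouk, Quinn, Mbeki, Ibarra, Halvorsen, Abara, Greco, Lund, Beaumont

By terms served (lower first): Castillo (1 term); then Farouk (2 terms); then Quinn and Mbeki (both 5 terms); then Ibarra (6 terms); then Halvorsen and Abara (both 7 terms); then Greco and Lund (both 8 terms); then Beaumont (10 terms).
Quinn and Mbeki are each not a Privy Counsellor, so the next rule applies.
Quinn and Mbeki are each Speaker, so the next rule applies.
Quinn and Mbeki both have date of appointment to current office Apr 11, 2011, so the next rule applies.
Among Quinn and Mbeki, by date first returned to the chamber (earlier first): Quinn (Aug 26, 1995) before Mbeki (Apr 13, 1997).
Halvorsen and Abara are each a Privy Counsellor, so the next rule applies.
Halvorsen and Abara are each Chief Whip, so the next rule applies.
Halvorsen and Abara both have date of appointment to current office Oct 24, 2008, so the next rule applies.
Among Halvorsen and Abara, by date first returned to the chamber (earlier first): Halvorsen (Dec 4, 2009) before Abara (Dec 14, 2011).
Greco and Lund are each a Privy Counsellor, so the next rule applies.
Greco and Lund are each Leader of the House, so the next rule applies.
Greco and Lund both have date of appointment to current office May 22, 2005, so the next rule applies.
Among Greco and Lund, by date first returned to the chamber (earlier first): Greco (Nov 27, 2009) before Lund (Apr 28, 2011).
Full order: Castillo, Farouk, Quinn, Mbeki, Ibarra, Halvorsen, Abara, Greco, Lund, Beaumont.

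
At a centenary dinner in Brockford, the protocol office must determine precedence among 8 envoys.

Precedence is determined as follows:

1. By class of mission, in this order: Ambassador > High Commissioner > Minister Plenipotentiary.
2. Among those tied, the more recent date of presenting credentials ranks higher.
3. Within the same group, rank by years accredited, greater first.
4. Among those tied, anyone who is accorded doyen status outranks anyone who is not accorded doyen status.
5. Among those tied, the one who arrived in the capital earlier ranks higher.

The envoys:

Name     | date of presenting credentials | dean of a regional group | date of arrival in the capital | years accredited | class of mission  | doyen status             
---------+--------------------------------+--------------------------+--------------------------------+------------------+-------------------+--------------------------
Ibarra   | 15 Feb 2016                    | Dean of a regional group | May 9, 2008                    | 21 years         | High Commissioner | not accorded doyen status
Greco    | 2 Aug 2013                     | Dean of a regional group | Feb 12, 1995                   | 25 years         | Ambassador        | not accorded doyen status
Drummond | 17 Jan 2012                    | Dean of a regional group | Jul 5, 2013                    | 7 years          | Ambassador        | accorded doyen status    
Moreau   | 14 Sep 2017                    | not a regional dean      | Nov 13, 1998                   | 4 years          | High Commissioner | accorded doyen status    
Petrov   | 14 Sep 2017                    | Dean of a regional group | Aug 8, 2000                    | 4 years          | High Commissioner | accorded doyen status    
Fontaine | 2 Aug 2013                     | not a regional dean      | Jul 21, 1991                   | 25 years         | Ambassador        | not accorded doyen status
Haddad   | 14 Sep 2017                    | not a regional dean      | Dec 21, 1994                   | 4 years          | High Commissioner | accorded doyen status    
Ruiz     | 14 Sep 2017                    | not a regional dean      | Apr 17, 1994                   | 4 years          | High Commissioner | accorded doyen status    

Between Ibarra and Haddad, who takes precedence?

By class of mission: Fontaine, Greco and Drummond (Ambassador); then Ruiz, Haddad, Moreau, Petrov and Ibarra (High Commissioner).
Among Fontaine, Greco and Drummond, by date of presenting credentials (later first): Fontaine and Greco (2 Aug 2013) before Drummond (17 Jan 2012).
Fontaine and Greco both have years accredited 25 years, so the next rule applies.
Fontaine and Greco are each not accorded doyen status, so the next rule applies.
Among Fontaine and Greco, by date of arrival in the capital (earlier first): Fontaine (Jul 21, 1991) before Greco (Feb 12, 1995).
Among Ruiz, Haddad, Moreau, Petrov and Ibarra, by date of presenting credentials (later first): Ruiz, Haddad, Moreau and Petrov (14 Sep 2017) before Ibarra (15 Feb 2016).
Ruiz, Haddad, Moreau and Petrov all have years accredited 4 years, so the next rule applies.
Ruiz, Haddad, Moreau and Petrov are each accorded doyen status, so the next rule applies.
Among Ruiz, Haddad, Moreau and Petrov, by date of arrival in the capital (earlier first): Ruiz (Apr 17, 1994) before Haddad (Dec 21, 1994) before Moreau (Nov 13, 1998) before Petrov (Aug 8, 2000).
So Haddad takes precedence.

Haddad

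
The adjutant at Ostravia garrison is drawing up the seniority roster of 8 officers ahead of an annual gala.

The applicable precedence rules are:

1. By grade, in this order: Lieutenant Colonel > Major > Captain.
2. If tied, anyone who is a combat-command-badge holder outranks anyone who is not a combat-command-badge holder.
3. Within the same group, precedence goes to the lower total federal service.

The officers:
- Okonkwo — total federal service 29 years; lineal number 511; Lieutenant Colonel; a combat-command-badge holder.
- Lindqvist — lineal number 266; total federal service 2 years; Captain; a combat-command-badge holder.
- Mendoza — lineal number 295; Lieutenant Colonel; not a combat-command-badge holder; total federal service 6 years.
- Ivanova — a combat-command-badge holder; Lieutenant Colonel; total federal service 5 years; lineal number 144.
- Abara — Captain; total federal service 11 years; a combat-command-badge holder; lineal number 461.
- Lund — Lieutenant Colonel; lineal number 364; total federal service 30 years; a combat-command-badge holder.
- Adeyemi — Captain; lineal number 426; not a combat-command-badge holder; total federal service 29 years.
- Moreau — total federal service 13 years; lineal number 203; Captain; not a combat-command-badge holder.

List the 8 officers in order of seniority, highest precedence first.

Ivanova, Okonkwo, Lund, Mendoza, Lindqvist, Abara, Moreau, Adeyemi

By grade: Ivanova, Okonkwo, Lund and Mendoza (Lieutenant Colonel); then Lindqvist, Abara, Moreau and Adeyemi (Captain).
Among Ivanova, Okonkwo, Lund and Mendoza, a combat-command-badge holder before not a combat-command-badge holder: Ivanova, Okonkwo and Lund (a combat-command-badge holder) before Mendoza (not a combat-command-badge holder).
Among Ivanova, Okonkwo and Lund, by total federal service (lower first): Ivanova (5 years) before Okonkwo (29 years) before Lund (30 years).
Among Lindqvist, Abara, Moreau and Adeyemi, a combat-command-badge holder before not a combat-command-badge holder: Lindqvist and Abara (a combat-command-badge holder) before Moreau and Adeyemi (not a combat-command-badge holder).
Among Lindqvist and Abara, by total federal service (lower first): Lindqvist (2 years) before Abara (11 years).
Among Moreau and Adeyemi, by total federal service (lower first): Moreau (13 years) before Adeyemi (29 years).
Full order: Ivanova, Okonkwo, Lund, Mendoza, Lindqvist, Abara, Moreau, Adeyemi.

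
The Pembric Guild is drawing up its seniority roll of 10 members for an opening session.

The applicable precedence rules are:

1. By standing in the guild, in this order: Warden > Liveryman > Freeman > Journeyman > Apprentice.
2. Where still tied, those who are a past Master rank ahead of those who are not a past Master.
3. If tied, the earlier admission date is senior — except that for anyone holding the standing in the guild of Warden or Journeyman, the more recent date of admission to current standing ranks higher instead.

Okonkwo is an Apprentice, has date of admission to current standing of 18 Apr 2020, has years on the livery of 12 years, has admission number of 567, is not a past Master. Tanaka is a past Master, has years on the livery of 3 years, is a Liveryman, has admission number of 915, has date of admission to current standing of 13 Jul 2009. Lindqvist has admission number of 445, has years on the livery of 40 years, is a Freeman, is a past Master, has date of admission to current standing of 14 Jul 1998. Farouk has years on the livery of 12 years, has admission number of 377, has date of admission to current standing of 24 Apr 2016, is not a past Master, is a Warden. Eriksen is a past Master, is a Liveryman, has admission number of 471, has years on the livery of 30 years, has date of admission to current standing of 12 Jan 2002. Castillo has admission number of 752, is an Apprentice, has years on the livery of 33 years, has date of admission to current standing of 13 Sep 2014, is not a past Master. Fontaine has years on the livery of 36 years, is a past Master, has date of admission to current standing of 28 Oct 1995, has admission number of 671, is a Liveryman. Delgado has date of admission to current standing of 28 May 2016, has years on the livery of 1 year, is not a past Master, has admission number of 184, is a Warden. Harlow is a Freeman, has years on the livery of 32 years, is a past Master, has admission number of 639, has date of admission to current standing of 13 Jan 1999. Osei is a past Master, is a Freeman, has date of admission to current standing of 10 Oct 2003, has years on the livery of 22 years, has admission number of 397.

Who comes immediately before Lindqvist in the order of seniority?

By standing in the guild: Delgado and Farouk (Warden); then Fontaine, Eriksen and Tanaka (Liveryman); then Lindqvist, Harlow and Osei (Freeman); then Castillo and Okonkwo (Apprentice).
Delgado and Farouk are each not a past Master, so the next rule applies.
Among Delgado and Farouk, by date of admission to current standing (later first) (reversed rule for this group): Delgado (28 May 2016) before Farouk (24 Apr 2016).
Fontaine, Eriksen and Tanaka are each a past Master, so the next rule applies.
Among Fontaine, Eriksen and Tanaka, by date of admission to current standing (earlier first): Fontaine (28 Oct 1995) before Eriksen (12 Jan 2002) before Tanaka (13 Jul 2009).
Lindqvist, Harlow and Osei are each a past Master, so the next rule applies.
Among Lindqvist, Harlow and Osei, by date of admission to current standing (earlier first): Lindqvist (14 Jul 1998) before Harlow (13 Jan 1999) before Osei (10 Oct 2003).
Castillo and Okonkwo are each not a past Master, so the next rule applies.
Among Castillo and Okonkwo, by date of admission to current standing (earlier first): Castillo (13 Sep 2014) before Okonkwo (18 Apr 2020).
Order: Delgado, Farouk, Fontaine, Eriksen, Tanaka, Lindqvist, Harlow, Osei, Castillo, Okonkwo.

Tanaka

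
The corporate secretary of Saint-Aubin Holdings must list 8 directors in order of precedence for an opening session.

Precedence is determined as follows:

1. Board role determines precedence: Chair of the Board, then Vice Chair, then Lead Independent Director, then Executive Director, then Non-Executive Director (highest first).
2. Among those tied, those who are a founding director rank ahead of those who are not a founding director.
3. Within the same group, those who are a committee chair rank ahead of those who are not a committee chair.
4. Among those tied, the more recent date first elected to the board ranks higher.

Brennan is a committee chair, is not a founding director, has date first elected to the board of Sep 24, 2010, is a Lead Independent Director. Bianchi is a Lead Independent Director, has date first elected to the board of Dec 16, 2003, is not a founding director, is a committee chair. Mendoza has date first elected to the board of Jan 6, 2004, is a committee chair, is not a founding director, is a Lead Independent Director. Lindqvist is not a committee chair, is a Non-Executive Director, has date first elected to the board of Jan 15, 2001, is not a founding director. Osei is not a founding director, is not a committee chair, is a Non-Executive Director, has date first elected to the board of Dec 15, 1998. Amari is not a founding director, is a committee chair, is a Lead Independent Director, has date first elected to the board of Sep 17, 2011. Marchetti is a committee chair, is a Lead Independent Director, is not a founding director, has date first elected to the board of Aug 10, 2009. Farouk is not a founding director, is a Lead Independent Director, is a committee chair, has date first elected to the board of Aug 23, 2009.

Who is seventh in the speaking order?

By board role: Amari, Brennan, Farouk, Marchetti, Mendoza and Bianchi (Lead Independent Director); then Lindqvist and Osei (Non-Executive Director).
Amari, Brennan, Farouk, Marchetti, Mendoza and Bianchi are each not a founding director, so the next rule applies.
Amari, Brennan, Farouk, Marchetti, Mendoza and Bianchi are each a committee chair, so the next rule applies.
Among Amari, Brennan, Farouk, Marchetti, Mendoza and Bianchi, by date first elected to the board (later first): Amari (Sep 17, 2011) before Brennan (Sep 24, 2010) before Farouk (Aug 23, 2009) before Marchetti (Aug 10, 2009) before Mendoza (Jan 6, 2004) before Bianchi (Dec 16, 2003).
Lindqvist and Osei are each not a founding director, so the next rule applies.
Lindqvist and Osei are each not a committee chair, so the next rule applies.
Among Lindqvist and Osei, by date first elected to the board (later first): Lindqvist (Jan 15, 2001) before Osei (Dec 15, 1998).
Order: Amari, Brennan, Farouk, Marchetti, Mendoza, Bianchi, Lindqvist, Osei.

Lindqvist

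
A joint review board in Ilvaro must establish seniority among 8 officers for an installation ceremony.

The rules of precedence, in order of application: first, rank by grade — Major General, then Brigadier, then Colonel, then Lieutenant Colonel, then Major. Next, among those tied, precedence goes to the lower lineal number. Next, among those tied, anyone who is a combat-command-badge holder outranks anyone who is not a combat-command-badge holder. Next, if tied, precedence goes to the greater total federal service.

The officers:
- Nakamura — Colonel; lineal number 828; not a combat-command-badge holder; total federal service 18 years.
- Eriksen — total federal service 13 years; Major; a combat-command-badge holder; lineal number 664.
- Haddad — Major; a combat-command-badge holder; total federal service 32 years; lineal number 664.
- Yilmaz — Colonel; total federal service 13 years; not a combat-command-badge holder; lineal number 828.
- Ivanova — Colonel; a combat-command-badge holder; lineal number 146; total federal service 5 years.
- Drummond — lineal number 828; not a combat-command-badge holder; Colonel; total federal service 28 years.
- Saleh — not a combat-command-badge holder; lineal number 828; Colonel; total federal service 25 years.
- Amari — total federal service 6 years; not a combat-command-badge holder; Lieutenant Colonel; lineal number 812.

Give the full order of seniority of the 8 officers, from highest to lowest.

Ivanova, Drummond, Saleh, Nakamura, Yilmaz, Amari, Haddad, Eriksen

By grade: Ivanova, Drummond, Saleh, Nakamura and Yilmaz (Colonel); then Amari (Lieutenant Colonel); then Haddad and Eriksen (Major).
Among Ivanova, Drummond, Saleh, Nakamura and Yilmaz, by lineal number (lower first): Ivanova (146) before Drummond, Saleh, Nakamura and Yilmaz (828).
Drummond, Saleh, Nakamura and Yilmaz are each not a combat-command-badge holder, so the next rule applies.
Among Drummond, Saleh, Nakamura and Yilmaz, by total federal service (higher first): Drummond (28 years) before Saleh (25 years) before Nakamura (18 years) before Yilmaz (13 years).
Haddad and Eriksen both have lineal number 664, so the next rule applies.
Haddad and Eriksen are each a combat-command-badge holder, so the next rule applies.
Among Haddad and Eriksen, by total federal service (higher first): Haddad (32 years) before Eriksen (13 years).
Full order: Ivanova, Drummond, Saleh, Nakamura, Yilmaz, Amari, Haddad, Eriksen.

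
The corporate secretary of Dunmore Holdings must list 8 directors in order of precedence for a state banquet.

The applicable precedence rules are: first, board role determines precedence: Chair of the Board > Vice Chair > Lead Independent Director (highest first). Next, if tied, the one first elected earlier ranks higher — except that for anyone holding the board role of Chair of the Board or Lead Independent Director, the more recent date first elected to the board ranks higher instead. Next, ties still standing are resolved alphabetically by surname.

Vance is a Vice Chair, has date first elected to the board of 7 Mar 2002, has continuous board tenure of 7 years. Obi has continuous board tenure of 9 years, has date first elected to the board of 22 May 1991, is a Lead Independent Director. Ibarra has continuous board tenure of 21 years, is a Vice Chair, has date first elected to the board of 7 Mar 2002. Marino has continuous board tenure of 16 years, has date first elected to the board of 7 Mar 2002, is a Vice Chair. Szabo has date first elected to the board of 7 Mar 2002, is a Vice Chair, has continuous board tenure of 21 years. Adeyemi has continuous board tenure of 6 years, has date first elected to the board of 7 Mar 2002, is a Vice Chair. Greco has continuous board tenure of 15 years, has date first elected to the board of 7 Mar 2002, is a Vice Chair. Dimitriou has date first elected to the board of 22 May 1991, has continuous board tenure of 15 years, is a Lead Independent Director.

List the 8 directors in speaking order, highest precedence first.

By board role: Adeyemi, Greco, Ibarra, Marino, Szabo and Vance (Vice Chair); then Dimitriou and Obi (Lead Independent Director).
Adeyemi, Greco, Ibarra, Marino, Szabo and Vance all have date first elected to the board 7 Mar 2002, so the next rule applies.
Among Adeyemi, Greco, Ibarra, Marino, Szabo and Vance, alphabetically by surname: Adeyemi before Greco before Ibarra before Marino before Szabo before Vance.
Dimitriou and Obi both have date first elected to the board 22 May 1991, so the next rule applies.
Among Dimitriou and Obi, alphabetically by surname: Dimitriou before Obi.
Full order: Adeyemi, Greco, Ibarra, Marino, Szabo, Vance, Dimitriou, Obi.

Adeyemi, Greco, Ibarra, Marino, Szabo, Vance, Dimitriou, Obi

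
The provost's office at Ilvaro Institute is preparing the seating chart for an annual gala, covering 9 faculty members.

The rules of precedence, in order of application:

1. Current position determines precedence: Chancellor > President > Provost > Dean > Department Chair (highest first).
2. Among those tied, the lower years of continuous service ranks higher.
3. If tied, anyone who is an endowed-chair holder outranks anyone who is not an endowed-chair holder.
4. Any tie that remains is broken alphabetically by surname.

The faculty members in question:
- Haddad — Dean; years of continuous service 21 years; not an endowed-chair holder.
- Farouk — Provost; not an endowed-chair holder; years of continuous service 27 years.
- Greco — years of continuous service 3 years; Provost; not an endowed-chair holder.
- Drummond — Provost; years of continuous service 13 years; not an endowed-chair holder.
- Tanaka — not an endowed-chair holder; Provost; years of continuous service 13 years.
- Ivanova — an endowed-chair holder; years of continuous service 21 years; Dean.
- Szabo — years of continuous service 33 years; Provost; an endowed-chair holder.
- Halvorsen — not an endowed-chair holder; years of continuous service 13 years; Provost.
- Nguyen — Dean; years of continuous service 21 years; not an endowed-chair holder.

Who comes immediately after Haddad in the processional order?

Nguyen

By current position: Greco, Drummond, Halvorsen, Tanaka, Farouk and Szabo (Provost); then Ivanova, Haddad and Nguyen (Dean).
Among Greco, Drummond, Halvorsen, Tanaka, Farouk and Szabo, by years of continuous service (lower first): Greco (3 years) before Drummond, Halvorsen and Tanaka (13 years) before Farouk (27 years) before Szabo (33 years).
Drummond, Halvorsen and Tanaka are each not an endowed-chair holder, so the next rule applies.
Among Drummond, Halvorsen and Tanaka, alphabetically by surname: Drummond before Halvorsen before Tanaka.
Ivanova, Haddad and Nguyen all have years of continuous service 21 years, so the next rule applies.
Among Ivanova, Haddad and Nguyen, an endowed-chair holder before not an endowed-chair holder: Ivanova (an endowed-chair holder) before Haddad and Nguyen (not an endowed-chair holder).
Among Haddad and Nguyen, alphabetically by surname: Haddad before Nguyen.
Order: Greco, Drummond, Halvorsen, Tanaka, Farouk, Szabo, Ivanova, Haddad, Nguyen.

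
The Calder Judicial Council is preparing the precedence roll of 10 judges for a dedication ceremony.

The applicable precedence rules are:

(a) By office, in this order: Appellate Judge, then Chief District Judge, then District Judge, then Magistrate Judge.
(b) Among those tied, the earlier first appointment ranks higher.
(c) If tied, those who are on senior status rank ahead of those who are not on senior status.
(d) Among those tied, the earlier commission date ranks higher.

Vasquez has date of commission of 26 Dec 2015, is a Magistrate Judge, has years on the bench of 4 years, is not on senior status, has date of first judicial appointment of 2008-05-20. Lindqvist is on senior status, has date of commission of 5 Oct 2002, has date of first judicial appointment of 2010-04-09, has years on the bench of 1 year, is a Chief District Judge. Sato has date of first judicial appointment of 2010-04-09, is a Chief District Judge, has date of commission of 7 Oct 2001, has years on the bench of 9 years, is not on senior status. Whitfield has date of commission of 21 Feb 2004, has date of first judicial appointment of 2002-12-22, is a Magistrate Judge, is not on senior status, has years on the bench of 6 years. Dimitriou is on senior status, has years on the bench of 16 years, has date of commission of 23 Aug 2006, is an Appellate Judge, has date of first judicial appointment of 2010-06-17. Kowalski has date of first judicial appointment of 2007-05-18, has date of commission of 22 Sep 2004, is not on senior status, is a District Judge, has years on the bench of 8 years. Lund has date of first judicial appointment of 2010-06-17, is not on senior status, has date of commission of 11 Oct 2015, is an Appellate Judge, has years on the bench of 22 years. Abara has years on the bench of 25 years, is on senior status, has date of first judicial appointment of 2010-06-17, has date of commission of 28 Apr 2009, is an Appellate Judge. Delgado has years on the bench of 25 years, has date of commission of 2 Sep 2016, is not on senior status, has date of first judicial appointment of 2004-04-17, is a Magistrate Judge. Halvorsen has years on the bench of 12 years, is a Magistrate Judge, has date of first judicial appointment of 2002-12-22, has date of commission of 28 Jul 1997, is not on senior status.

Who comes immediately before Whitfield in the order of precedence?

Halvorsen

By office: Dimitriou, Abara and Lund (Appellate Judge); then Lindqvist and Sato (Chief District Judge); then Kowalski (District Judge); then Halvorsen, Whitfield, Delgado and Vasquez (Magistrate Judge).
Dimitriou, Abara and Lund all have date of first judicial appointment 2010-06-17, so the next rule applies.
Among Dimitriou, Abara and Lund, on senior status before not on senior status: Dimitriou and Abara (on senior status) before Lund (not on senior status).
Among Dimitriou and Abara, by date of commission (earlier first): Dimitriou (23 Aug 2006) before Abara (28 Apr 2009).
Lindqvist and Sato both have date of first judicial appointment 2010-04-09, so the next rule applies.
Among Lindqvist and Sato, on senior status before not on senior status: Lindqvist (on senior status) before Sato (not on senior status).
Among Halvorsen, Whitfield, Delgado and Vasquez, by date of first judicial appointment (earlier first): Halvorsen and Whitfield (2002-12-22) before Delgado (2004-04-17) before Vasquez (2008-05-20).
Halvorsen and Whitfield are each not on senior status, so the next rule applies.
Among Halvorsen and Whitfield, by date of commission (earlier first): Halvorsen (28 Jul 1997) before Whitfield (21 Feb 2004).
Order: Dimitriou, Abara, Lund, Lindqvist, Sato, Kowalski, Halvorsen, Whitfield, Delgado, Vasquez.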